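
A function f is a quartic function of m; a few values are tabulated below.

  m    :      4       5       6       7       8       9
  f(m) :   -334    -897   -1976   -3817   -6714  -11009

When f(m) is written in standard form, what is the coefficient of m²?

Write f(m) = am^4 + bm³ + cm² + dm + e; the 6 given values yield a linear system in the 5 coefficients.
Solving, f(m) = -2m^4 + 3m³ - m² + m - 2.
The coefficient of m² is -1.

-1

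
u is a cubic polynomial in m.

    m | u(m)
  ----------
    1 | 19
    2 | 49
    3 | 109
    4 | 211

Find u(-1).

1

Write u(m) = am³ + bm² + cm + d; the 4 given values yield a linear system in the 4 coefficients.
Solving, u(m) = 2m³ + 3m² + 7m + 7.
Then u(-1) = 1.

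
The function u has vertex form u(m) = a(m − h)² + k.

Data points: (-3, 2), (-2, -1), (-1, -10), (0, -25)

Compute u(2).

First differences -3, -9, -15; second difference -6 = 2a, so a = -3.
Expanding, the m-coefficient is −2ah = 6h; matching it to the data gives h = -3, and then k = 2.
So u(m) = -3(m + 3)² + 2.
u(2) = -3·5² + 2 = -73.

-73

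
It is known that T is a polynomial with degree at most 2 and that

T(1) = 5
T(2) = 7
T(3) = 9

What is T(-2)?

-1

First differences: 2, 2.
Level-1 differences are constant, so T has degree 1.
Fitting a degree-1 polynomial gives T(m) = 2m + 3.
Then T(-2) = -1.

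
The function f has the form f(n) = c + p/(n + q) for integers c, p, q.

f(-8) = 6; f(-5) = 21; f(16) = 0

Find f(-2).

-9

(f(n) − c)(n + q) = p for each data point; the three points give a linear system in c and q, then p follows.
Solving: c = 1, q = 4, p = -20, so f(n) = 1 − 20/(n + 4).
Then f(-2) = 1 − 20/2 = -9.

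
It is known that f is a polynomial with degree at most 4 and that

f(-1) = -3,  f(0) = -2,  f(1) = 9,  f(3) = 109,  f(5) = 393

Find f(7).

Write f(x) = ax^4 + bx³ + cx² + dx + e; the 5 given values yield a linear system in the 5 coefficients.
Solving, the leading coefficient vanishes, and f(x) = 2x³ + 5x² + 4x - 2.
Then f(7) = 957.

957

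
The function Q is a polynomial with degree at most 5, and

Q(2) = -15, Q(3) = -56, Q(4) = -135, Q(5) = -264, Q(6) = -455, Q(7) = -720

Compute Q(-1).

First differences: -41, -79, -129, -191, -265. Second differences: -38, -50, -62, -74. Third differences: -12, -12, -12.
Level-3 differences are constant, so Q has degree 3.
Fitting a degree-3 polynomial gives Q(x) = -2x³ - x² + 2x + 1.
Then Q(-1) = 0.

0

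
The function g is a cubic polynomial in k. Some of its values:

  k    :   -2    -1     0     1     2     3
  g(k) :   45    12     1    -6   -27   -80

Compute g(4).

-183

Write g(k) = ak³ + bk² + ck + d; the 6 given values yield a linear system in the 4 coefficients.
Solving, g(k) = -3k³ + 2k² - 6k + 1.
Then g(4) = -183.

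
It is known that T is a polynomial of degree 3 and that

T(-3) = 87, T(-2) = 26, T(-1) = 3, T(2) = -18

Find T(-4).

204

Write T(n) = an³ + bn² + cn + d; the 4 given values yield a linear system in the 4 coefficients.
Solving, T(n) = -3n³ + n² + n.
Then T(-4) = 204.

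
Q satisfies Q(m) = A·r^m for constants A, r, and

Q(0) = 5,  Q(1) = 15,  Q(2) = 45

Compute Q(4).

405

Consecutive ratio: 15/5 = 3, and 45/15 = 3, so r = 3.
Then A·3^0 = 5 gives A = 5, and Q(m) = 5·3^m.
Q(4) = 5·3^4 = 405.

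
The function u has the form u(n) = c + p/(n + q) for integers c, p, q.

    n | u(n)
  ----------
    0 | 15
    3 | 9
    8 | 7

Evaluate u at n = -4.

(u(n) − c)(n + q) = p for each data point; the three points give a linear system in c and q, then p follows.
Solving: c = 5, q = 2, p = 20, so u(n) = 5 + 20/(n + 2).
Then u(-4) = 5 + 20/(-2) = -5.

-5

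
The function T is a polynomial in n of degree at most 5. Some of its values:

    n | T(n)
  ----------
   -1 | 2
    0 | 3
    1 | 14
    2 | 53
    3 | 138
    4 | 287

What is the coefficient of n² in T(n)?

Write T(n) = an^5 + bn^4 + cn³ + dn² + en + p; the 6 given values yield a linear system in the 6 coefficients.
Solving, the top 2 coefficients vanish, and T(n) = 3n³ + 5n² + 3n + 3.
The coefficient of n² is 5.

5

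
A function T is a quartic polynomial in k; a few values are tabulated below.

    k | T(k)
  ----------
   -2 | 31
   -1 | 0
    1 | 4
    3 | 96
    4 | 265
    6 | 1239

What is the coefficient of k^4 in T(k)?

Write T(k) = ak^4 + bk³ + ck² + dk + e; the 6 given values yield a linear system in the 5 coefficients.
Solving, T(k) = k^4 - k³ + 4k² + 3k - 3.
The coefficient of k^4 is 1.

1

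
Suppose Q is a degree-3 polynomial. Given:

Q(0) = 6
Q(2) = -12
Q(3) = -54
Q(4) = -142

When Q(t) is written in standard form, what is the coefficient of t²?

Write Q(t) = at³ + bt² + ct + d; the 4 given values yield a linear system in the 4 coefficients.
Solving, Q(t) = -3t³ + 4t² - 5t + 6.
The coefficient of t² is 4.

4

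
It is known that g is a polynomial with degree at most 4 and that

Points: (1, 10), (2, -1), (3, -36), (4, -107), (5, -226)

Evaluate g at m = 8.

-991

Write g(m) = am^4 + bm³ + cm² + dm + e; the 5 given values yield a linear system in the 5 coefficients.
Solving, the leading coefficient vanishes, and g(m) = -2m³ + 3m + 9.
Then g(8) = -991.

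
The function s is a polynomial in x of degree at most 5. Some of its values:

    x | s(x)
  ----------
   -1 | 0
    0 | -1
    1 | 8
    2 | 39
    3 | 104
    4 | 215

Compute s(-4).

Write s(x) = ax^5 + bx^4 + cx³ + dx² + ex + p; the 6 given values yield a linear system in the 6 coefficients.
Solving, the top 2 coefficients vanish, and s(x) = 2x³ + 5x² + 2x - 1.
Then s(-4) = -57.

-57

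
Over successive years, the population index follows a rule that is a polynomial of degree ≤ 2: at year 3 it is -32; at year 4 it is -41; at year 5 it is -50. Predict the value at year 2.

Write the value at x as g(x).
Write g(x) = ax² + bx + c; the 3 given values yield a linear system in the 3 coefficients.
Solving, the leading coefficient vanishes, and g(x) = -9x - 5.
Then g(2) = -23.

-23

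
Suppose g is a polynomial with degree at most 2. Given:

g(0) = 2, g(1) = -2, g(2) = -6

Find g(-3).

14

First differences: -4, -4.
Level-1 differences are constant, so g has degree 1.
Fitting a degree-1 polynomial gives g(m) = -4m + 2.
Then g(-3) = 14.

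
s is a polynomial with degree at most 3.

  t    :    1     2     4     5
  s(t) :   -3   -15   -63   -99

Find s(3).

Write s(t) = at³ + bt² + ct + d; the 4 given values yield a linear system in the 4 coefficients.
Solving, the leading coefficient vanishes, and s(t) = -4t² + 1.
Then s(3) = -35.

-35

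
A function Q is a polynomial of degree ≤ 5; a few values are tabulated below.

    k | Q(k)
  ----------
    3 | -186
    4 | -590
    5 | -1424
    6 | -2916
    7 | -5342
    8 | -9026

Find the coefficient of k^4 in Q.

-2

Write Q(k) = ak^5 + bk^4 + ck³ + dk² + ek + p; the 6 given values yield a linear system in the 6 coefficients.
Solving, the leading coefficient vanishes, and Q(k) = -2k^4 - 2k³ + 3k² - k + 6.
The coefficient of k^4 is -2.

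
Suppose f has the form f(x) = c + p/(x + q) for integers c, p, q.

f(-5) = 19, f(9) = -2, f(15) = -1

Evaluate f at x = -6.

(f(x) − c)(x + q) = p for each data point; the three points give a linear system in c and q, then p follows.
Solving: c = 1, q = 3, p = -36, so f(x) = 1 − 36/(x + 3).
Then f(-6) = 1 − 36/(-3) = 13.

13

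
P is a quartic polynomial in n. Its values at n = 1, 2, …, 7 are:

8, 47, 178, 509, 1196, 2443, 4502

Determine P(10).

First differences: 39, 131, 331, 687, 1247, 2059. Second differences: 92, 200, 356, 560, 812. Third differences: 108, 156, 204, 252. Fourth differences: 48, 48, 48.
Level-4 differences are constant, so P has degree 4.
Fitting a degree-4 polynomial gives P(n) = 2n^4 - 2n³ + 8n² - n + 1.
Then P(10) = 18791.

18791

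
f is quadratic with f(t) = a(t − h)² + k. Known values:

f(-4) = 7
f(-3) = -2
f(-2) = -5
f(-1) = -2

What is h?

First differences -9, -3, 3; second difference 6 = 2a, so a = 3.
Expanding, the t-coefficient is −2ah = -6h; matching it to the data gives h = -2, and then k = -5.
So f(t) = 3(t + 2)² − 5.
Hence h = -2.

-2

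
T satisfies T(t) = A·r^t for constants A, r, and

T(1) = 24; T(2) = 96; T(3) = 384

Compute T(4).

1536

Consecutive ratio: 96/24 = 4, and 384/96 = 4, so r = 4.
Then A·4^1 = 24 gives A = 6, and T(t) = 6·4^t.
T(4) = 6·4^4 = 1536.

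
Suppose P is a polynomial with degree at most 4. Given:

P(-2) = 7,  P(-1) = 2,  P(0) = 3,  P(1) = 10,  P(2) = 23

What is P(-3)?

Write P(x) = ax^4 + bx³ + cx² + dx + e; the 5 given values yield a linear system in the 5 coefficients.
Solving, the top 2 coefficients vanish, and P(x) = 3x² + 4x + 3.
Then P(-3) = 18.

18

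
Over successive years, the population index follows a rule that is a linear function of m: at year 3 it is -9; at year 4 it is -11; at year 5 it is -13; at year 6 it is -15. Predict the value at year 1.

Write the value at m as u(m).
Write u(m) = am + b; the 4 given values yield a linear system in the 2 coefficients.
Solving, u(m) = -2m - 3.
Then u(1) = -5.

-5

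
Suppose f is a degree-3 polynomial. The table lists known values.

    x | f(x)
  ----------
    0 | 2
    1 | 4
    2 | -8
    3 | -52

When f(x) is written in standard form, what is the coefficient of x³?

-3

Write f(x) = ax³ + bx² + cx + d; the 4 given values yield a linear system in the 4 coefficients.
Solving, f(x) = -3x³ + 2x² + 3x + 2.
The coefficient of x³ is -3.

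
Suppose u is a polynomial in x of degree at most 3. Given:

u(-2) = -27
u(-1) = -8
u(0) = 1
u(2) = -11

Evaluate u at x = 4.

-63

Write u(x) = ax³ + bx² + cx + d; the 4 given values yield a linear system in the 4 coefficients.
Solving, the leading coefficient vanishes, and u(x) = -5x² + 4x + 1.
Then u(4) = -63.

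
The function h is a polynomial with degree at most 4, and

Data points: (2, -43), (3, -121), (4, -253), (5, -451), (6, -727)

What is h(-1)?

-13

First differences: -78, -132, -198, -276. Second differences: -54, -66, -78. Third differences: -12, -12.
Level-3 differences are constant, so h has degree 3.
Fitting a degree-3 polynomial gives h(k) = -2k³ - 9k² + 5k - 1.
Then h(-1) = -13.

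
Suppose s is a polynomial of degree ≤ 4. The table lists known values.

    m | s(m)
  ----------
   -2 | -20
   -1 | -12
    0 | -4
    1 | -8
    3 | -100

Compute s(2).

Write s(m) = am^4 + bm³ + cm² + dm + e; the 5 given values yield a linear system in the 5 coefficients.
Solving, the leading coefficient vanishes, and s(m) = -2m³ - 6m² + 4m - 4.
Then s(2) = -36.

-36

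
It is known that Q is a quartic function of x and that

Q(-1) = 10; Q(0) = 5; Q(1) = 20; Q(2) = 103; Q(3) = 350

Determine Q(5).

Write Q(x) = ax^4 + bx³ + cx² + dx + e; the 5 given values yield a linear system in the 5 coefficients.
Solving, Q(x) = 2x^4 + 4x³ + 8x² + x + 5.
Then Q(5) = 1960.

1960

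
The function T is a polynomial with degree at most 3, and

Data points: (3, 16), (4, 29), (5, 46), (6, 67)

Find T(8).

121

First differences: 13, 17, 21. Second differences: 4, 4.
Level-2 differences are constant, so T has degree 2.
Fitting a degree-2 polynomial gives T(x) = 2x² - x + 1.
Then T(8) = 121.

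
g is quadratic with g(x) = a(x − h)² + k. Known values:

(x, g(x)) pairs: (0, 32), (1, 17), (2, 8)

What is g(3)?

First differences -15, -9; second difference 6 = 2a, so a = 3.
Expanding, the x-coefficient is −2ah = -6h; matching it to the data gives h = 3, and then k = 5.
So g(x) = 3(x − 3)² + 5.
g(3) = 3·0² + 5 = 5.

5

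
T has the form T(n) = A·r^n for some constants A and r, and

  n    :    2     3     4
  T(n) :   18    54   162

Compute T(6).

Consecutive ratio: 54/18 = 3, and 162/54 = 3, so r = 3.
Then A·3^2 = 18 gives A = 2, and T(n) = 2·3^n.
T(6) = 2·3^6 = 1458.

1458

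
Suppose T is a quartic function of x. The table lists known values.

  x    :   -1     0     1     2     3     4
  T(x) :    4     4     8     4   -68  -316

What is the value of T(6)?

First differences: 0, 4, -4, -72, -248. Second differences: 4, -8, -68, -176. Third differences: -12, -60, -108. Fourth differences: -48, -48.
Level-4 differences are constant, so T has degree 4.
Fitting a degree-4 polynomial gives T(x) = -2x^4 + 2x³ + 4x² + 4.
Then T(6) = -2012.

-2012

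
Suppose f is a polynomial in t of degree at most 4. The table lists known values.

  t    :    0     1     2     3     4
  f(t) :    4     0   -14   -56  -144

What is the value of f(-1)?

16

First differences: -4, -14, -42, -88. Second differences: -10, -28, -46. Third differences: -18, -18.
Level-3 differences are constant, so f has degree 3.
Fitting a degree-3 polynomial gives f(t) = -3t³ + 4t² - 5t + 4.
Then f(-1) = 16.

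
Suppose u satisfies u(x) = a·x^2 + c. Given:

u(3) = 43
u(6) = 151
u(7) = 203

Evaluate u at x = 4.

From u(3) = 43 and u(6) = 151: 9a + c = 43 and 36a + c = 151.
Subtracting: 27a = 108, so a = 4; then c = 43 − 4·9 = 7.
So u(x) = 4x² + 7, and u(4) = 71.

71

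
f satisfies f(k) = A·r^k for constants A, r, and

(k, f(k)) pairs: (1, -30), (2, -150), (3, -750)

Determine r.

5

Consecutive ratio: -150/(-30) = 5, and -750/(-150) = 5, so r = 5.
Then A·5^1 = -30 gives A = -6, and f(k) = -6·5^k.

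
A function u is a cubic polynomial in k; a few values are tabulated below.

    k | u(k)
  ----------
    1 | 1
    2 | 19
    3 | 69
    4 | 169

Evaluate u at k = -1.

-11

Write u(k) = ak³ + bk² + ck + d; the 4 given values yield a linear system in the 4 coefficients.
Solving, u(k) = 3k³ - 2k² + 3k - 3.
Then u(-1) = -11.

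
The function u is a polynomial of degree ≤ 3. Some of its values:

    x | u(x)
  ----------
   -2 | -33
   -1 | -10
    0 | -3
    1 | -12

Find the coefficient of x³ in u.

0

Write u(x) = ax³ + bx² + cx + d; the 4 given values yield a linear system in the 4 coefficients.
Solving, the leading coefficient vanishes, and u(x) = -8x² - x - 3.
The coefficient of x³ is 0.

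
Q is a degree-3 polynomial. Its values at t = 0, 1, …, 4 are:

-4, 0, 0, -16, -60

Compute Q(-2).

24

First differences: 4, 0, -16, -44. Second differences: -4, -16, -28. Third differences: -12, -12.
Level-3 differences are constant, so Q has degree 3.
Fitting a degree-3 polynomial gives Q(t) = -2t³ + 4t² + 2t - 4.
Then Q(-2) = 24.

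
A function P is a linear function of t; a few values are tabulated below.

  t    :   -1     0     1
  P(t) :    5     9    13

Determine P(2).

First differences: 4, 4.
Level-1 differences are constant, so P has degree 1.
Extending the table by one column gives the next first difference 4, so P(2) = 13 + 4 = 17.

17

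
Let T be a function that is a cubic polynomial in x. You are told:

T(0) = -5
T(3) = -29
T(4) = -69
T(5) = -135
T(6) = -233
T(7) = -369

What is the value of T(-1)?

Write T(x) = ax³ + bx² + cx + d; the 6 given values yield a linear system in the 4 coefficients.
Solving, T(x) = -x³ - x² + 4x - 5.
Then T(-1) = -9.

-9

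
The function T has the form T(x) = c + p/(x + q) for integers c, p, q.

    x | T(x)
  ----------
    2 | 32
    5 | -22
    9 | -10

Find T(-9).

-1

(T(x) − c)(x + q) = p for each data point; the three points give a linear system in c and q, then p follows.
Solving: c = -4, q = -3, p = -36, so T(x) = -4 − 36/(x − 3).
Then T(-9) = -4 − 36/(-12) = -1.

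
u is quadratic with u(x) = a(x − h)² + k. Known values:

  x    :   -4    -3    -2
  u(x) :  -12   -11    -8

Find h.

First differences 1, 3; second difference 2 = 2a, so a = 1.
Expanding, the x-coefficient is −2ah = -2h; matching it to the data gives h = -4, and then k = -12.
So u(x) = 1(x + 4)² − 12.
Hence h = -4.

-4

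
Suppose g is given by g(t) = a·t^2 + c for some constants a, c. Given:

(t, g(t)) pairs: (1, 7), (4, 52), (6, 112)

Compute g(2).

16

From g(1) = 7 and g(4) = 52: 1a + c = 7 and 16a + c = 52.
Subtracting: 15a = 45, so a = 3; then c = 7 − 3·1 = 4.
So g(t) = 3t² + 4, and g(2) = 16.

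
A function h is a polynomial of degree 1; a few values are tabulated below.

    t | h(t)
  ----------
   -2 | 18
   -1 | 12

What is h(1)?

0

Write h(t) = at + b; the 2 given values yield a linear system in the 2 coefficients.
Solving, h(t) = -6t + 6.
Then h(1) = 0.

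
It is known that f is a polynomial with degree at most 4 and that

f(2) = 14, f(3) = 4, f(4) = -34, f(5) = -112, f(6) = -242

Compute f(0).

-2

First differences: -10, -38, -78, -130. Second differences: -28, -40, -52. Third differences: -12, -12.
Level-3 differences are constant, so f has degree 3.
Fitting a degree-3 polynomial gives f(m) = -2m³ + 4m² + 8m - 2.
Then f(0) = -2.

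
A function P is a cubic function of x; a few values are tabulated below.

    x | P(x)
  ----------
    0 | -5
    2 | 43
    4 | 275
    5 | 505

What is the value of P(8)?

1867

Write P(x) = ax³ + bx² + cx + d; the 4 given values yield a linear system in the 4 coefficients.
Solving, P(x) = 3x³ + 5x² + 2x - 5.
Then P(8) = 1867.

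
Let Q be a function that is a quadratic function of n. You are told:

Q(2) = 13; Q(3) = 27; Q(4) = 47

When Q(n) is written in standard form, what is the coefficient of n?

Write Q(n) = an² + bn + c; the 3 given values yield a linear system in the 3 coefficients.
Solving, Q(n) = 3n² - n + 3.
The coefficient of n is -1.

-1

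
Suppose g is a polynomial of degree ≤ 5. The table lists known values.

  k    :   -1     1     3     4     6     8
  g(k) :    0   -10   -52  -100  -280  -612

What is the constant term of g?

Write g(k) = ak^5 + bk^4 + ck³ + dk² + ek + p; the 6 given values yield a linear system in the 6 coefficients.
Solving, the top 2 coefficients vanish, and g(k) = -k³ - k² - 4k - 4.
The constant term is g(0) = -4.

-4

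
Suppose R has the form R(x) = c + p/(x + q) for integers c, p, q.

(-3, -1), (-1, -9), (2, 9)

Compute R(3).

(R(x) − c)(x + q) = p for each data point; the three points give a linear system in c and q, then p follows.
Solving: c = 3, q = 0, p = 12, so R(x) = 3 + 12/(x + 0).
Then R(3) = 3 + 12/3 = 7.

7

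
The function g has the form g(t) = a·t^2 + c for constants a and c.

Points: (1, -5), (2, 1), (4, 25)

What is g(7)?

From g(1) = -5 and g(2) = 1: 1a + c = -5 and 4a + c = 1.
Subtracting: 3a = 6, so a = 2; then c = -5 − 2·1 = -7.
So g(t) = 2t² − 7, and g(7) = 91.

91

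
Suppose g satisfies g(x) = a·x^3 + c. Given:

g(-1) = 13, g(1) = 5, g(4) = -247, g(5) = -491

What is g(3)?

From g(-1) = 13 and g(1) = 5: -1a + c = 13 and 1a + c = 5.
Subtracting: 2a = -8, so a = -4; then c = 13 − (-4)·(-1) = 9.
So g(x) = -4x³ + 9, and g(3) = -99.

-99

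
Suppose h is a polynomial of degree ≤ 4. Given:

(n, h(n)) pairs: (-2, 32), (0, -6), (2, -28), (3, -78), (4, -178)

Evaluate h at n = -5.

Write h(n) = an^4 + bn³ + cn² + dn + e; the 5 given values yield a linear system in the 5 coefficients.
Solving, the leading coefficient vanishes, and h(n) = -3n³ + 2n² - 3n - 6.
Then h(-5) = 434.

434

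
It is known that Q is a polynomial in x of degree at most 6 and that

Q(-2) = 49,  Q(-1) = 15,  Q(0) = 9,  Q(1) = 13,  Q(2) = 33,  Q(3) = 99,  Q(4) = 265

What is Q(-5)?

859

Write Q(x) = ax^6 + bx^5 + cx^4 + dx³ + ex² + px + q; the 7 given values yield a linear system in the 7 coefficients.
Solving, the top 2 coefficients vanish, and Q(x) = x^4 - x³ + 4x² + 9.
Then Q(-5) = 859.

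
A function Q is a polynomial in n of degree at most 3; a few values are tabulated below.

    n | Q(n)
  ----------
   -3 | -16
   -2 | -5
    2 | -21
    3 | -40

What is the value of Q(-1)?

Write Q(n) = an³ + bn² + cn + d; the 4 given values yield a linear system in the 4 coefficients.
Solving, the leading coefficient vanishes, and Q(n) = -3n² - 4n - 1.
Then Q(-1) = 0.

0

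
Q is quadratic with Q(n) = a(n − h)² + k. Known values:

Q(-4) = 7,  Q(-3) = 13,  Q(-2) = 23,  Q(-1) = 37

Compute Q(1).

First differences 6, 10, 14; second difference 4 = 2a, so a = 2.
Expanding, the n-coefficient is −2ah = -4h; matching it to the data gives h = -5, and then k = 5.
So Q(n) = 2(n + 5)² + 5.
Q(1) = 2·6² + 5 = 77.

77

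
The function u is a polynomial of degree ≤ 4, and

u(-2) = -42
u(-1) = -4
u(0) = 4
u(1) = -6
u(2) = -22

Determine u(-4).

-256

First differences: 38, 8, -10, -16. Second differences: -30, -18, -6. Third differences: 12, 12.
Level-3 differences are constant, so u has degree 3.
Fitting a degree-3 polynomial gives u(x) = 2x³ - 9x² - 3x + 4.
Then u(-4) = -256.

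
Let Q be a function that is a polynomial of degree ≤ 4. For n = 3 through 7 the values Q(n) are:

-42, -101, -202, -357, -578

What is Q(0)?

First differences: -59, -101, -155, -221. Second differences: -42, -54, -66. Third differences: -12, -12.
Level-3 differences are constant, so Q has degree 3.
Fitting a degree-3 polynomial gives Q(n) = -2n³ + 3n² - 6n + 3.
Then Q(0) = 3.

3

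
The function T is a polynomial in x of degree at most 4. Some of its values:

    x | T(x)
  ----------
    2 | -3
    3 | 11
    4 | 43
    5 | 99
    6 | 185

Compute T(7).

First differences: 14, 32, 56, 86. Second differences: 18, 24, 30. Third differences: 6, 6.
Level-3 differences are constant, so T has degree 3.
Fitting a degree-3 polynomial gives T(x) = x³ - 5x - 1.
Then T(7) = 307.

307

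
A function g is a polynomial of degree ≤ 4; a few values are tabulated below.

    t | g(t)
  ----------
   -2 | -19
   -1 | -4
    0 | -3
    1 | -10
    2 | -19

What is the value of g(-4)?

Write g(t) = at^4 + bt³ + ct² + dt + e; the 5 given values yield a linear system in the 5 coefficients.
Solving, the leading coefficient vanishes, and g(t) = t³ - 4t² - 4t - 3.
Then g(-4) = -115.

-115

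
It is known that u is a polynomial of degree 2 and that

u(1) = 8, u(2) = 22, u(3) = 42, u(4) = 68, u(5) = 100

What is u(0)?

Write u(x) = ax² + bx + c; the 5 given values yield a linear system in the 3 coefficients.
Solving, u(x) = 3x² + 5x.
The constant term is u(0) = 0.

0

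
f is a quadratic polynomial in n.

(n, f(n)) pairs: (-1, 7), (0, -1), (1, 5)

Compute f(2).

Write f(n) = an² + bn + c; the 3 given values yield a linear system in the 3 coefficients.
Solving, f(n) = 7n² - n - 1.
Then f(2) = 25.

25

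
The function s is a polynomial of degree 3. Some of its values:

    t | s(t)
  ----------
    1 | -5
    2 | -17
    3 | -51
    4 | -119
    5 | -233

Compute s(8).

-971

Write s(t) = at³ + bt² + ct + d; the 5 given values yield a linear system in the 4 coefficients.
Solving, s(t) = -2t³ + t² - t - 3.
Then s(8) = -971.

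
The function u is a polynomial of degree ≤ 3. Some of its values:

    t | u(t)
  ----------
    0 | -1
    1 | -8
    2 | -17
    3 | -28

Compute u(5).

-56

Write u(t) = at³ + bt² + ct + d; the 4 given values yield a linear system in the 4 coefficients.
Solving, the leading coefficient vanishes, and u(t) = -t² - 6t - 1.
Then u(5) = -56.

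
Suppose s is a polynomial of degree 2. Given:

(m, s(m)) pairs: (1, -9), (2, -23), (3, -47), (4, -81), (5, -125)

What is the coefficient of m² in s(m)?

-5

Write s(m) = am² + bm + c; the 5 given values yield a linear system in the 3 coefficients.
Solving, s(m) = -5m² + m - 5.
The coefficient of m² is -5.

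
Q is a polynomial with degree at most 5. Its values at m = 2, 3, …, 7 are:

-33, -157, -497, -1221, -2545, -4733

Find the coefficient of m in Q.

First differences: -124, -340, -724, -1324, -2188. Second differences: -216, -384, -600, -864. Third differences: -168, -216, -264. Fourth differences: -48, -48.
Level-4 differences are constant, so Q has degree 4.
Fitting a degree-4 polynomial gives Q(m) = -2m^4 + 2m² - 4m - 1.
The coefficient of m is -4.

-4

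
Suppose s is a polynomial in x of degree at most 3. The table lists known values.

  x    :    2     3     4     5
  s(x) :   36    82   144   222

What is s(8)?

First differences: 46, 62, 78. Second differences: 16, 16.
Level-2 differences are constant, so s has degree 2.
Fitting a degree-2 polynomial gives s(x) = 8x² + 6x - 8.
Then s(8) = 552.

552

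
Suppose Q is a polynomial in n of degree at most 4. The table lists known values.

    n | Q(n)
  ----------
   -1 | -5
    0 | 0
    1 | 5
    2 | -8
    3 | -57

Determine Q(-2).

8

First differences: 5, 5, -13, -49. Second differences: 0, -18, -36. Third differences: -18, -18.
Level-3 differences are constant, so Q has degree 3.
Fitting a degree-3 polynomial gives Q(n) = -3n³ + 8n.
Then Q(-2) = 8.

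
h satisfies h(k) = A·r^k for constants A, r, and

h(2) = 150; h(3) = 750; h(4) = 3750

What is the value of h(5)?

18750

Consecutive ratio: 750/150 = 5, and 3750/750 = 5, so r = 5.
Then A·5^2 = 150 gives A = 6, and h(k) = 6·5^k.
h(5) = 6·5^5 = 18750.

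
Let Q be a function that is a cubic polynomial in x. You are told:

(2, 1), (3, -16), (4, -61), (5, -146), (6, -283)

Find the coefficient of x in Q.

First differences: -17, -45, -85, -137. Second differences: -28, -40, -52. Third differences: -12, -12.
Level-3 differences are constant, so Q has degree 3.
Fitting a degree-3 polynomial gives Q(x) = -2x³ + 4x² + x - 1.
The coefficient of x is 1.

1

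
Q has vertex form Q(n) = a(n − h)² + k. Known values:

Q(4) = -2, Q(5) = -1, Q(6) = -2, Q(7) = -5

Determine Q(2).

First differences 1, -1, -3; second difference -2 = 2a, so a = -1.
Expanding, the n-coefficient is −2ah = 2h; matching it to the data gives h = 5, and then k = -1.
So Q(n) = -1(n − 5)² − 1.
Q(2) = -1·(-3)² − 1 = -10.

-10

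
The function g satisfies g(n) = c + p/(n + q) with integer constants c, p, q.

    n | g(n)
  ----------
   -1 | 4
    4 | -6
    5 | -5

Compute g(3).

(g(n) − c)(n + q) = p for each data point; the three points give a linear system in c and q, then p follows.
Solving: c = -2, q = -1, p = -12, so g(n) = -2 − 12/(n − 1).
Then g(3) = -2 − 12/2 = -8.

-8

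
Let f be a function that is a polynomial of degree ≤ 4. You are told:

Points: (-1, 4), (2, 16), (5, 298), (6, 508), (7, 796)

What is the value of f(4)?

Write f(k) = ak^4 + bk³ + ck² + dk + e; the 5 given values yield a linear system in the 5 coefficients.
Solving, the leading coefficient vanishes, and f(k) = 2k³ + 3k² - 5k - 2.
Then f(4) = 154.

154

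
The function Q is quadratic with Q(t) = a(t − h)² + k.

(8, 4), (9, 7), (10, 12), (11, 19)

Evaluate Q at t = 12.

First differences 3, 5, 7; second difference 2 = 2a, so a = 1.
Expanding, the t-coefficient is −2ah = -2h; matching it to the data gives h = 7, and then k = 3.
So Q(t) = 1(t − 7)² + 3.
Q(12) = 1·5² + 3 = 28.

28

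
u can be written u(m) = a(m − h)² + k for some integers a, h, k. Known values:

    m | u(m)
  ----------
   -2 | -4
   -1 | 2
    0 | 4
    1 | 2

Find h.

First differences 6, 2, -2; second difference -4 = 2a, so a = -2.
Expanding, the m-coefficient is −2ah = 4h; matching it to the data gives h = 0, and then k = 4.
So u(m) = -2(m + 0)² + 4.
Hence h = 0.

0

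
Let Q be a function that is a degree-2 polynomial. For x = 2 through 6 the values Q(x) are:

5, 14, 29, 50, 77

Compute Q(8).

First differences: 9, 15, 21, 27. Second differences: 6, 6, 6.
Level-2 differences are constant, so Q has degree 2.
Fitting a degree-2 polynomial gives Q(x) = 3x² - 6x + 5.
Then Q(8) = 149.

149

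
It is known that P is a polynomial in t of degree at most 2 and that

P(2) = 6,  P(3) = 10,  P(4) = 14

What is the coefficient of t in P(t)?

4

First differences: 4, 4.
Level-1 differences are constant, so P has degree 1.
Fitting a degree-1 polynomial gives P(t) = 4t - 2.
The coefficient of t is 4.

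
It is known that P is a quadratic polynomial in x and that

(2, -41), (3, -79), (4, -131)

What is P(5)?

-197

Write P(x) = ax² + bx + c; the 3 given values yield a linear system in the 3 coefficients.
Solving, P(x) = -7x² - 3x - 7.
Then P(5) = -197.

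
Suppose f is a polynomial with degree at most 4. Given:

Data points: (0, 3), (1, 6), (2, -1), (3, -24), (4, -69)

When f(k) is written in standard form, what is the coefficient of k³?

First differences: 3, -7, -23, -45. Second differences: -10, -16, -22. Third differences: -6, -6.
Level-3 differences are constant, so f has degree 3.
Fitting a degree-3 polynomial gives f(k) = -k³ - 2k² + 6k + 3.
The coefficient of k³ is -1.

-1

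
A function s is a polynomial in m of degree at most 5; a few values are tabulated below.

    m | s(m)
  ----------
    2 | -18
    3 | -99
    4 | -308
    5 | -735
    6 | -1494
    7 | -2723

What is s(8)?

First differences: -81, -209, -427, -759, -1229. Second differences: -128, -218, -332, -470. Third differences: -90, -114, -138. Fourth differences: -24, -24.
Level-4 differences are constant, so s has degree 4.
Fitting a degree-4 polynomial gives s(m) = -m^4 - m³ + 3m.
Then s(8) = -4584.

-4584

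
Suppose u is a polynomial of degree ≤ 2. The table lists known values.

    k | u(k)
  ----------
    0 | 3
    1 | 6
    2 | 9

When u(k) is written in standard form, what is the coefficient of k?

Write u(k) = ak² + bk + c; the 3 given values yield a linear system in the 3 coefficients.
Solving, the leading coefficient vanishes, and u(k) = 3k + 3.
The coefficient of k is 3.

3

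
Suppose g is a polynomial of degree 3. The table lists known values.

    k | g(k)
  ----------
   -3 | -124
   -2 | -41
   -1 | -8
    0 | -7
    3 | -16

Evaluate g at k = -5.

-512

Write g(k) = ak³ + bk² + ck + d; the 5 given values yield a linear system in the 4 coefficients.
Solving, g(k) = 3k³ - 7k² - 9k - 7.
Then g(-5) = -512.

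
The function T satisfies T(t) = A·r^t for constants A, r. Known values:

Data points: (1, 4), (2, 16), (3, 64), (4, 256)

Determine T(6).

4096

Consecutive ratio: 16/4 = 4, and 64/16 = 4, so r = 4.
Then A·4^1 = 4 gives A = 1, and T(t) = 1·4^t.
T(6) = 1·4^6 = 4096.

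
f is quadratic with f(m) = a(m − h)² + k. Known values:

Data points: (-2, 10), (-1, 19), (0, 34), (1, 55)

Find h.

First differences 9, 15, 21; second difference 6 = 2a, so a = 3.
Expanding, the m-coefficient is −2ah = -6h; matching it to the data gives h = -3, and then k = 7.
So f(m) = 3(m + 3)² + 7.
Hence h = -3.

-3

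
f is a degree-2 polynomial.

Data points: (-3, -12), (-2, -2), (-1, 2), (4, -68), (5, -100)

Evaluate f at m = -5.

Write f(m) = am² + bm + c; the 5 given values yield a linear system in the 3 coefficients.
Solving, f(m) = -3m² - 5m.
Then f(-5) = -50.

-50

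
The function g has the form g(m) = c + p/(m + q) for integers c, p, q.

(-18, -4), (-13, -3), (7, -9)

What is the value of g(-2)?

-36

(g(m) − c)(m + q) = p for each data point; the three points give a linear system in c and q, then p follows.
Solving: c = -6, q = 3, p = -30, so g(m) = -6 − 30/(m + 3).
Then g(-2) = -6 − 30/1 = -36.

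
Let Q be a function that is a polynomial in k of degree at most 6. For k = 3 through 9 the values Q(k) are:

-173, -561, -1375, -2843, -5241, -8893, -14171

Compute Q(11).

-31333

First differences: -388, -814, -1468, -2398, -3652, -5278. Second differences: -426, -654, -930, -1254, -1626. Third differences: -228, -276, -324, -372. Fourth differences: -48, -48, -48.
Level-4 differences are constant, so Q has degree 4.
Fitting a degree-4 polynomial gives Q(k) = -2k^4 - 2k³ + 5k² + k - 5.
Then Q(11) = -31333.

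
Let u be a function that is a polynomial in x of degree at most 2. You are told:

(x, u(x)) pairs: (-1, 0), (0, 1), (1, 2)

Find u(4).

Write u(x) = ax² + bx + c; the 3 given values yield a linear system in the 3 coefficients.
Solving, the leading coefficient vanishes, and u(x) = x + 1.
Then u(4) = 5.

5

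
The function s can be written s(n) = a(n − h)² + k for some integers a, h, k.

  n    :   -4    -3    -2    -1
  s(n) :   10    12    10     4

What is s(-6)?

-6

First differences 2, -2, -6; second difference -4 = 2a, so a = -2.
Expanding, the n-coefficient is −2ah = 4h; matching it to the data gives h = -3, and then k = 12.
So s(n) = -2(n + 3)² + 12.
s(-6) = -2·(-3)² + 12 = -6.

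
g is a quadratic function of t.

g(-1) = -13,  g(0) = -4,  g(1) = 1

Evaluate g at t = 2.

2

Write g(t) = at² + bt + c; the 3 given values yield a linear system in the 3 coefficients.
Solving, g(t) = -2t² + 7t - 4.
Then g(2) = 2.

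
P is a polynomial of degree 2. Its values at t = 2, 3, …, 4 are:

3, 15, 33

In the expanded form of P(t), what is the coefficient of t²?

Write P(t) = at² + bt + c; the 3 given values yield a linear system in the 3 coefficients.
Solving, P(t) = 3t² - 3t - 3.
The coefficient of t² is 3.

3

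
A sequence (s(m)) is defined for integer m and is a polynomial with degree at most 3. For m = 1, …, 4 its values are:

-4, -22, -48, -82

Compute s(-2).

Write s(m) = am³ + bm² + cm + d; the 4 given values yield a linear system in the 4 coefficients.
Solving, the leading coefficient vanishes, and s(m) = -4m² - 6m + 6.
Then s(-2) = 2.

2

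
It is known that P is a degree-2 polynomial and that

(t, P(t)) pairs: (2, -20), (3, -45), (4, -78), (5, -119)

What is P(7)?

-225

First differences: -25, -33, -41. Second differences: -8, -8.
Level-2 differences are constant, so P has degree 2.
Fitting a degree-2 polynomial gives P(t) = -4t² - 5t + 6.
Then P(7) = -225.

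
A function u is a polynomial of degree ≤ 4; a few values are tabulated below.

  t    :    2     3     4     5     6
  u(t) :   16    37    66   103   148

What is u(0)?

First differences: 21, 29, 37, 45. Second differences: 8, 8, 8.
Level-2 differences are constant, so u has degree 2.
Fitting a degree-2 polynomial gives u(t) = 4t² + t - 2.
The constant term is u(0) = -2.

-2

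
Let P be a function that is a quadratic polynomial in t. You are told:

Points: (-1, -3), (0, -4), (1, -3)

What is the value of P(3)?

5

Write P(t) = at² + bt + c; the 3 given values yield a linear system in the 3 coefficients.
Solving, P(t) = t² - 4.
Then P(3) = 5.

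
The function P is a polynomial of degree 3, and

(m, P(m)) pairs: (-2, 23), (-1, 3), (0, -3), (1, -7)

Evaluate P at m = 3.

-57

Write P(m) = am³ + bm² + cm + d; the 4 given values yield a linear system in the 4 coefficients.
Solving, P(m) = -2m³ + m² - 3m - 3.
Then P(3) = -57.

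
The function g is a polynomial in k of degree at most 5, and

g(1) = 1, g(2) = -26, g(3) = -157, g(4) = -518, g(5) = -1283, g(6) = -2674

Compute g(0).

First differences: -27, -131, -361, -765, -1391. Second differences: -104, -230, -404, -626. Third differences: -126, -174, -222. Fourth differences: -48, -48.
Level-4 differences are constant, so g has degree 4.
Fitting a degree-4 polynomial gives g(k) = -2k^4 - k³ + 4k² - 2k + 2.
Then g(0) = 2.

2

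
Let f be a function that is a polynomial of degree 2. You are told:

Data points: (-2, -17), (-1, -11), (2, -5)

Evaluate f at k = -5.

Write f(k) = ak² + bk + c; the 3 given values yield a linear system in the 3 coefficients.
Solving, f(k) = -k² + 3k - 7.
Then f(-5) = -47.

-47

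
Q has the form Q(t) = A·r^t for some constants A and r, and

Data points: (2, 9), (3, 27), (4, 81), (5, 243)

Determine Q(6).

Consecutive ratio: 27/9 = 3, and 81/27 = 3, so r = 3.
Then A·3^2 = 9 gives A = 1, and Q(t) = 1·3^t.
Q(6) = 1·3^6 = 729.

729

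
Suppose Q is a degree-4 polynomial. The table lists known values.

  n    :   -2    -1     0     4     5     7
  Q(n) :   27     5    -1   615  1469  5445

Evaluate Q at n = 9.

14525

Write Q(n) = an^4 + bn³ + cn² + dn + e; the 6 given values yield a linear system in the 5 coefficients.
Solving, Q(n) = 2n^4 + 2n³ - 6n - 1.
Then Q(9) = 14525.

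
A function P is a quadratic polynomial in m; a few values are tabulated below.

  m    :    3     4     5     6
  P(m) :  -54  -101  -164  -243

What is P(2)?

Write P(m) = am² + bm + c; the 4 given values yield a linear system in the 3 coefficients.
Solving, P(m) = -8m² + 9m - 9.
Then P(2) = -23.

-23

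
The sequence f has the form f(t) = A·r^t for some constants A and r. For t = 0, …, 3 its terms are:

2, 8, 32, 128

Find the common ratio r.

Consecutive ratio: 8/2 = 4, and 32/8 = 4, so r = 4.
Then A·4^0 = 2 gives A = 2, and f(t) = 2·4^t.

4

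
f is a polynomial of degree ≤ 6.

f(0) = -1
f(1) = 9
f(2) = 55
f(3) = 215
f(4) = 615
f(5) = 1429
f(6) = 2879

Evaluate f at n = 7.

First differences: 10, 46, 160, 400, 814, 1450. Second differences: 36, 114, 240, 414, 636. Third differences: 78, 126, 174, 222. Fourth differences: 48, 48, 48.
Level-4 differences are constant, so f has degree 4.
Extending the table by one column gives the next first difference 2356, so f(7) = 2879 + 2356 = 5235.

5235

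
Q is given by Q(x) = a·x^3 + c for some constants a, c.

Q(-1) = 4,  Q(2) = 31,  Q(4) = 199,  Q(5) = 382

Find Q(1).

From Q(-1) = 4 and Q(2) = 31: -1a + c = 4 and 8a + c = 31.
Subtracting: 9a = 27, so a = 3; then c = 4 − 3·(-1) = 7.
So Q(x) = 3x³ + 7, and Q(1) = 10.

10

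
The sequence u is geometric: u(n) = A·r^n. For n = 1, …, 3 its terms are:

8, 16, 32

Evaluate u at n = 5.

128

Consecutive ratio: 16/8 = 2, and 32/16 = 2, so r = 2.
Then A·2^1 = 8 gives A = 4, and u(n) = 4·2^n.
u(5) = 4·2^5 = 128.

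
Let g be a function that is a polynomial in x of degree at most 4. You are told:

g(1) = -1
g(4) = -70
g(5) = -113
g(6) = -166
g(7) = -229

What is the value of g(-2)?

Write g(x) = ax^4 + bx³ + cx² + dx + e; the 5 given values yield a linear system in the 5 coefficients.
Solving, the top 2 coefficients vanish, and g(x) = -5x² + 2x + 2.
Then g(-2) = -22.

-22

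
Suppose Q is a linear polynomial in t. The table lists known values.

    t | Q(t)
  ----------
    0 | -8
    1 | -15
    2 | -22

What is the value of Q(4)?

Write Q(t) = at + b; the 3 given values yield a linear system in the 2 coefficients.
Solving, Q(t) = -7t - 8.
Then Q(4) = -36.

-36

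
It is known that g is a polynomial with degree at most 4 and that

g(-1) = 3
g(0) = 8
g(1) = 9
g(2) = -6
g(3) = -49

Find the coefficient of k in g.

Write g(k) = ak^4 + bk³ + ck² + dk + e; the 5 given values yield a linear system in the 5 coefficients.
Solving, the leading coefficient vanishes, and g(k) = -2k³ - 2k² + 5k + 8.
The coefficient of k is 5.

5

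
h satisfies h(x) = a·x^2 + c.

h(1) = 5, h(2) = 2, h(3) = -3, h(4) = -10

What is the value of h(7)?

From h(1) = 5 and h(2) = 2: 1a + c = 5 and 4a + c = 2.
Subtracting: 3a = -3, so a = -1; then c = 5 − (-1)·1 = 6.
So h(x) = -1x² + 6, and h(7) = -43.

-43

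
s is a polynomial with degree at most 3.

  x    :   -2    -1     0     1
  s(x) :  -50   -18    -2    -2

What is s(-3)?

First differences: 32, 16, 0. Second differences: -16, -16.
Level-2 differences are constant, so s has degree 2.
Fitting a degree-2 polynomial gives s(x) = -8x² + 8x - 2.
Then s(-3) = -98.

-98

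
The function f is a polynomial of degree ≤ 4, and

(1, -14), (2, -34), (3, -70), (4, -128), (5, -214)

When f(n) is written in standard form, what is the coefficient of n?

Write f(n) = an^4 + bn³ + cn² + dn + e; the 5 given values yield a linear system in the 5 coefficients.
Solving, the leading coefficient vanishes, and f(n) = -n³ - 2n² - 7n - 4.
The coefficient of n is -7.

-7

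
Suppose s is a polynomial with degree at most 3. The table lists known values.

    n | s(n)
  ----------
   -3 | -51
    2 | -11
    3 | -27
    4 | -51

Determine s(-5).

-123

Write s(n) = an³ + bn² + cn + d; the 4 given values yield a linear system in the 4 coefficients.
Solving, the leading coefficient vanishes, and s(n) = -4n² + 4n - 3.
Then s(-5) = -123.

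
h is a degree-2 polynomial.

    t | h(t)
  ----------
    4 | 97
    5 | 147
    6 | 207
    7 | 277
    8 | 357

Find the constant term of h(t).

-3

First differences: 50, 60, 70, 80. Second differences: 10, 10, 10.
Level-2 differences are constant, so h has degree 2.
Fitting a degree-2 polynomial gives h(t) = 5t² + 5t - 3.
The constant term is h(0) = -3.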